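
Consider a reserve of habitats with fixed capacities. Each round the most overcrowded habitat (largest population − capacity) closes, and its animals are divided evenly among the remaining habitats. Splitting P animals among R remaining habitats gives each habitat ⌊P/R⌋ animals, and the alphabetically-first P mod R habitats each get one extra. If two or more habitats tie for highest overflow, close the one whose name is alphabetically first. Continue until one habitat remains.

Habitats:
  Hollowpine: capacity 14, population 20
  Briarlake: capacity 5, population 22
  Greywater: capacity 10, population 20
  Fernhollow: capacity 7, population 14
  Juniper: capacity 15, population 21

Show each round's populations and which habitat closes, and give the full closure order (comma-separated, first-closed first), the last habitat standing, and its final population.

Round 1: Briarlake=22 Fernhollow=14 Greywater=20 Hollowpine=20 Juniper=21 → close Briarlake (overflow 17)
  22÷4 = 5 each, +1 to first 2
Round 2: Fernhollow=20 Greywater=26 Hollowpine=25 Juniper=26 → close Greywater (overflow 16)
  26÷3 = 8 each, +1 to first 2
Round 3: Fernhollow=29 Hollowpine=34 Juniper=34 → close Fernhollow (overflow 22)
  29÷2 = 14 each, +1 to first 1
Round 4: Hollowpine=49 Juniper=48 → close Hollowpine (overflow 35)
  49÷1 = 49 each, +1 to first 0

Closure order: Briarlake, Greywater, Fernhollow, Hollowpine
Last habitat: Juniper with 97 animals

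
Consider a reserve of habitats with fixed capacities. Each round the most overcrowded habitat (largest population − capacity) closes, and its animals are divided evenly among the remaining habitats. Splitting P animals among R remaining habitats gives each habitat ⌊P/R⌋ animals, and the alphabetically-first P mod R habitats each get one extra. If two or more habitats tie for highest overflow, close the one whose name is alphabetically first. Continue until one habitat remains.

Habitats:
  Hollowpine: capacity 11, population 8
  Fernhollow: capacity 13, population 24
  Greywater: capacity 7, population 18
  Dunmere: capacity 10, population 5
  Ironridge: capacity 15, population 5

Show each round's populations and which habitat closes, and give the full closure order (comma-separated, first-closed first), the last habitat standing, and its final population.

Closure order: Fernhollow, Greywater, Hollowpine, Dunmere
Last habitat: Ironridge with 60 animals

Round 1: Dunmere=5 Fernhollow=24 Greywater=18 Hollowpine=8 Ironridge=5 → close Fernhollow (overflow 11)
  24÷4 = 6 each, +1 to first 0
Round 2: Dunmere=11 Greywater=24 Hollowpine=14 Ironridge=11 → close Greywater (overflow 17)
  24÷3 = 8 each, +1 to first 0
Round 3: Dunmere=19 Hollowpine=22 Ironridge=19 → close Hollowpine (overflow 11)
  22÷2 = 11 each, +1 to first 0
Round 4: Dunmere=30 Ironridge=30 → close Dunmere (overflow 20)
  30÷1 = 30 each, +1 to first 0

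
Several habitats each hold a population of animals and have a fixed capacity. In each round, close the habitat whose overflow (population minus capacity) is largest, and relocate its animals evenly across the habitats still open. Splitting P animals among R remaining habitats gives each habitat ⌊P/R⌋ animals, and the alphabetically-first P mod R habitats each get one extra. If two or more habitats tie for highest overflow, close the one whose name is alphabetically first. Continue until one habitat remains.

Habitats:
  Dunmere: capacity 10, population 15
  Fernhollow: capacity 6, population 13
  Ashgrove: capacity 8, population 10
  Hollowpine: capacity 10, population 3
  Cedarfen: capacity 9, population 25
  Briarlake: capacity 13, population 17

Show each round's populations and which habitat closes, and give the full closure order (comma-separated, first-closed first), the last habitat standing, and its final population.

Round 1: Ashgrove=10 Briarlake=17 Cedarfen=25 Dunmere=15 Fernhollow=13 Hollowpine=3 → close Cedarfen (overflow 16)
  25÷5 = 5 each, +1 to first 0
Round 2: Ashgrove=15 Briarlake=22 Dunmere=20 Fernhollow=18 Hollowpine=8 → close Fernhollow (overflow 12)
  18÷4 = 4 each, +1 to first 2
Round 3: Ashgrove=20 Briarlake=27 Dunmere=24 Hollowpine=12 → close Briarlake (overflow 14)
  27÷3 = 9 each, +1 to first 0
Round 4: Ashgrove=29 Dunmere=33 Hollowpine=21 → close Dunmere (overflow 23)
  33÷2 = 16 each, +1 to first 1
Round 5: Ashgrove=46 Hollowpine=37 → close Ashgrove (overflow 38)
  46÷1 = 46 each, +1 to first 0

Closure order: Cedarfen, Fernhollow, Briarlake, Dunmere, Ashgrove
Last habitat: Hollowpine with 83 animals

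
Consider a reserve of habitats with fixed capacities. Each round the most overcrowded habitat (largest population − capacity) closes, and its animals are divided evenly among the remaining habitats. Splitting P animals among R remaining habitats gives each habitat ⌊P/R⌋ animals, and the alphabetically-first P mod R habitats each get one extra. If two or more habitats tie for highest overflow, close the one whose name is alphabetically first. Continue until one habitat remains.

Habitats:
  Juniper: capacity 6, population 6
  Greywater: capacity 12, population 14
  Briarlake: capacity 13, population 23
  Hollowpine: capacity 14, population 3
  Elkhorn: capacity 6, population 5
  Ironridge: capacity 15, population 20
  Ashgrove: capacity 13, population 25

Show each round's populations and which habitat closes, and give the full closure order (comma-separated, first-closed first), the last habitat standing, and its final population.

Round 1: Ashgrove=25 Briarlake=23 Elkhorn=5 Greywater=14 Hollowpine=3 Ironridge=20 Juniper=6 → close Ashgrove (overflow 12)
  25÷6 = 4 each, +1 to first 1
Round 2: Briarlake=28 Elkhorn=9 Greywater=18 Hollowpine=7 Ironridge=24 Juniper=10 → close Briarlake (overflow 15)
  28÷5 = 5 each, +1 to first 3
Round 3: Elkhorn=15 Greywater=24 Hollowpine=13 Ironridge=29 Juniper=15 → close Ironridge (overflow 14)
  29÷4 = 7 each, +1 to first 1
Round 4: Elkhorn=23 Greywater=31 Hollowpine=20 Juniper=22 → close Greywater (overflow 19)
  31÷3 = 10 each, +1 to first 1
Round 5: Elkhorn=34 Hollowpine=30 Juniper=32 → close Elkhorn (overflow 28)
  34÷2 = 17 each, +1 to first 0
Round 6: Hollowpine=47 Juniper=49 → close Juniper (overflow 43)
  49÷1 = 49 each, +1 to first 0

Closure order: Ashgrove, Briarlake, Ironridge, Greywater, Elkhorn, Juniper
Last habitat: Hollowpine with 96 animals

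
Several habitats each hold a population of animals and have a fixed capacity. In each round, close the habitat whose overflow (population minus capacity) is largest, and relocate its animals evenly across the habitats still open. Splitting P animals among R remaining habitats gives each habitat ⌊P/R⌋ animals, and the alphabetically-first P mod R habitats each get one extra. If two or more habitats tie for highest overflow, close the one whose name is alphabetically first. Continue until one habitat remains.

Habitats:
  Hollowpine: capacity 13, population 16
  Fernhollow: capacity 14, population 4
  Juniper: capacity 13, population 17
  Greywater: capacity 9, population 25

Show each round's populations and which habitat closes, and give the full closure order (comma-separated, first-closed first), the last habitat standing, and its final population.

Round 1: Fernhollow=4 Greywater=25 Hollowpine=16 Juniper=17 → close Greywater (overflow 16)
  25÷3 = 8 each, +1 to first 1
Round 2: Fernhollow=13 Hollowpine=24 Juniper=25 → close Juniper (overflow 12)
  25÷2 = 12 each, +1 to first 1
Round 3: Fernhollow=26 Hollowpine=36 → close Hollowpine (overflow 23)
  36÷1 = 36 each, +1 to first 0

Closure order: Greywater, Juniper, Hollowpine
Last habitat: Fernhollow with 62 animals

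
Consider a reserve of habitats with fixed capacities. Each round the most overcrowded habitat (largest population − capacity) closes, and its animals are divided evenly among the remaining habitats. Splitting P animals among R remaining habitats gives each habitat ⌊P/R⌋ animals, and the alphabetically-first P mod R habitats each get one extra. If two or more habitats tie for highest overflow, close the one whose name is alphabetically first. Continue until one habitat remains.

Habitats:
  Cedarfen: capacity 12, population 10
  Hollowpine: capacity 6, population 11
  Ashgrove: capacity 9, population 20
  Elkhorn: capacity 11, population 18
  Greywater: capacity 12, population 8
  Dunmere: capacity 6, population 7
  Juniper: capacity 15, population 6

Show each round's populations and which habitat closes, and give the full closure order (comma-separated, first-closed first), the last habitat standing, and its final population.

Closure order: Ashgrove, Elkhorn, Hollowpine, Dunmere, Cedarfen, Greywater
Last habitat: Juniper with 80 animals

Round 1: Ashgrove=20 Cedarfen=10 Dunmere=7 Elkhorn=18 Greywater=8 Hollowpine=11 Juniper=6 → close Ashgrove (overflow 11)
  20÷6 = 3 each, +1 to first 2
Round 2: Cedarfen=14 Dunmere=11 Elkhorn=21 Greywater=11 Hollowpine=14 Juniper=9 → close Elkhorn (overflow 10)
  21÷5 = 4 each, +1 to first 1
Round 3: Cedarfen=19 Dunmere=15 Greywater=15 Hollowpine=18 Juniper=13 → close Hollowpine (overflow 12)
  18÷4 = 4 each, +1 to first 2
Round 4: Cedarfen=24 Dunmere=20 Greywater=19 Juniper=17 → close Dunmere (overflow 14)
  20÷3 = 6 each, +1 to first 2
Round 5: Cedarfen=31 Greywater=26 Juniper=23 → close Cedarfen (overflow 19)
  31÷2 = 15 each, +1 to first 1
Round 6: Greywater=42 Juniper=38 → close Greywater (overflow 30)
  42÷1 = 42 each, +1 to first 0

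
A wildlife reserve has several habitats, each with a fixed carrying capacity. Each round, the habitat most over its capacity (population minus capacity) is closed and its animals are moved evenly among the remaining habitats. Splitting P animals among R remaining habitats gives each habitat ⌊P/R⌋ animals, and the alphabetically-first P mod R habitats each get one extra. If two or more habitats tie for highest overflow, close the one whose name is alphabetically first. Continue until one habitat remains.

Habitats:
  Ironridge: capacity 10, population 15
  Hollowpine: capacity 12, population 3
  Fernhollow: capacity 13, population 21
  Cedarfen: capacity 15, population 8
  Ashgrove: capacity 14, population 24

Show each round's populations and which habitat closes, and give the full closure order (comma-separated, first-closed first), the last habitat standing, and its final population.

Closure order: Ashgrove, Fernhollow, Ironridge, Cedarfen
Last habitat: Hollowpine with 71 animals

Round 1: Ashgrove=24 Cedarfen=8 Fernhollow=21 Hollowpine=3 Ironridge=15 → close Ashgrove (overflow 10)
  24÷4 = 6 each, +1 to first 0
Round 2: Cedarfen=14 Fernhollow=27 Hollowpine=9 Ironridge=21 → close Fernhollow (overflow 14)
  27÷3 = 9 each, +1 to first 0
Round 3: Cedarfen=23 Hollowpine=18 Ironridge=30 → close Ironridge (overflow 20)
  30÷2 = 15 each, +1 to first 0
Round 4: Cedarfen=38 Hollowpine=33 → close Cedarfen (overflow 23)
  38÷1 = 38 each, +1 to first 0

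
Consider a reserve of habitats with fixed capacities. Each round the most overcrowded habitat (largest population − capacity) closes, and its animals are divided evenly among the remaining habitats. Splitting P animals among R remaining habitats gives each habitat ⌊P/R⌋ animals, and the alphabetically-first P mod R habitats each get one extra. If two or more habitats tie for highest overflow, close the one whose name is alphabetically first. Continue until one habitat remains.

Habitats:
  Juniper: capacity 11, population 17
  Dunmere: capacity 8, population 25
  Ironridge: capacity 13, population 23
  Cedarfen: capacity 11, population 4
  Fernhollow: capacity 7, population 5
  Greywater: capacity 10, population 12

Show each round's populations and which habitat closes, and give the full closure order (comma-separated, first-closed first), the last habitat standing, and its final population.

Round 1: Cedarfen=4 Dunmere=25 Fernhollow=5 Greywater=12 Ironridge=23 Juniper=17 → close Dunmere (overflow 17)
  25÷5 = 5 each, +1 to first 0
Round 2: Cedarfen=9 Fernhollow=10 Greywater=17 Ironridge=28 Juniper=22 → close Ironridge (overflow 15)
  28÷4 = 7 each, +1 to first 0
Round 3: Cedarfen=16 Fernhollow=17 Greywater=24 Juniper=29 → close Juniper (overflow 18)
  29÷3 = 9 each, +1 to first 2
Round 4: Cedarfen=26 Fernhollow=27 Greywater=33 → close Greywater (overflow 23)
  33÷2 = 16 each, +1 to first 1
Round 5: Cedarfen=43 Fernhollow=43 → close Fernhollow (overflow 36)
  43÷1 = 43 each, +1 to first 0

Closure order: Dunmere, Ironridge, Juniper, Greywater, Fernhollow
Last habitat: Cedarfen with 86 animals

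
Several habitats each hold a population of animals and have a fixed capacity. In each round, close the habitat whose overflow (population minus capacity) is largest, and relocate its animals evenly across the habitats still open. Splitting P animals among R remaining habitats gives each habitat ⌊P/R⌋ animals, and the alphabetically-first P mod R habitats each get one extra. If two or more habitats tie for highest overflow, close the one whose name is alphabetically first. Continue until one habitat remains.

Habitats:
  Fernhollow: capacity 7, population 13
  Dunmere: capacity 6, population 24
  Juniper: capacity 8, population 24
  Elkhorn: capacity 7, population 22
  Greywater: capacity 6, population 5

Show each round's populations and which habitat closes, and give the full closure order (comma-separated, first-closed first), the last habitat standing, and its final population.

Round 1: Dunmere=24 Elkhorn=22 Fernhollow=13 Greywater=5 Juniper=24 → close Dunmere (overflow 18)
  24÷4 = 6 each, +1 to first 0
Round 2: Elkhorn=28 Fernhollow=19 Greywater=11 Juniper=30 → close Juniper (overflow 22)
  30÷3 = 10 each, +1 to first 0
Round 3: Elkhorn=38 Fernhollow=29 Greywater=21 → close Elkhorn (overflow 31)
  38÷2 = 19 each, +1 to first 0
Round 4: Fernhollow=48 Greywater=40 → close Fernhollow (overflow 41)
  48÷1 = 48 each, +1 to first 0

Closure order: Dunmere, Juniper, Elkhorn, Fernhollow
Last habitat: Greywater with 88 animals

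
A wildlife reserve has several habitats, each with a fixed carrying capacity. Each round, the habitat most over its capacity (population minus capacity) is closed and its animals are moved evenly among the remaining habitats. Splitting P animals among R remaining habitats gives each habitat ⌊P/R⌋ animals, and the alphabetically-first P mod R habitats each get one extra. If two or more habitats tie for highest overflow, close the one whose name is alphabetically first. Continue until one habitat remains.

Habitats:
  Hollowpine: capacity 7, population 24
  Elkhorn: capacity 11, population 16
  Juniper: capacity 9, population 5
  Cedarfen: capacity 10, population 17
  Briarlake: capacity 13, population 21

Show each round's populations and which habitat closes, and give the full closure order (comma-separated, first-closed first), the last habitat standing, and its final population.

Round 1: Briarlake=21 Cedarfen=17 Elkhorn=16 Hollowpine=24 Juniper=5 → close Hollowpine (overflow 17)
  24÷4 = 6 each, +1 to first 0
Round 2: Briarlake=27 Cedarfen=23 Elkhorn=22 Juniper=11 → close Briarlake (overflow 14)
  27÷3 = 9 each, +1 to first 0
Round 3: Cedarfen=32 Elkhorn=31 Juniper=20 → close Cedarfen (overflow 22)
  32÷2 = 16 each, +1 to first 0
Round 4: Elkhorn=47 Juniper=36 → close Elkhorn (overflow 36)
  47÷1 = 47 each, +1 to first 0

Closure order: Hollowpine, Briarlake, Cedarfen, Elkhorn
Last habitat: Juniper with 83 animals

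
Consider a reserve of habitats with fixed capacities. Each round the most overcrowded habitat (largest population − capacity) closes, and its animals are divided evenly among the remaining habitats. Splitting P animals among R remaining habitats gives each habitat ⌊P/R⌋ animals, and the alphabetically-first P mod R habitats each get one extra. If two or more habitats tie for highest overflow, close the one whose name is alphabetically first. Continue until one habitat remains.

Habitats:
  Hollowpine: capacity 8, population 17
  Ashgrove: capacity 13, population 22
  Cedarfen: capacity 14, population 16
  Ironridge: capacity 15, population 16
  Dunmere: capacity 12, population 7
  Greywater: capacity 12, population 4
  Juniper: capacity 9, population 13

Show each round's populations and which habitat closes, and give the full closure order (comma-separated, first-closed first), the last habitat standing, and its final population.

Closure order: Ashgrove, Hollowpine, Cedarfen, Juniper, Ironridge, Dunmere
Last habitat: Greywater with 95 animals

Round 1: Ashgrove=22 Cedarfen=16 Dunmere=7 Greywater=4 Hollowpine=17 Ironridge=16 Juniper=13 → close Ashgrove (overflow 9)
  22÷6 = 3 each, +1 to first 4
Round 2: Cedarfen=20 Dunmere=11 Greywater=8 Hollowpine=21 Ironridge=19 Juniper=16 → close Hollowpine (overflow 13)
  21÷5 = 4 each, +1 to first 1
Round 3: Cedarfen=25 Dunmere=15 Greywater=12 Ironridge=23 Juniper=20 → close Cedarfen (overflow 11)
  25÷4 = 6 each, +1 to first 1
Round 4: Dunmere=22 Greywater=18 Ironridge=29 Juniper=26 → close Juniper (overflow 17)
  26÷3 = 8 each, +1 to first 2
Round 5: Dunmere=31 Greywater=27 Ironridge=37 → close Ironridge (overflow 22)
  37÷2 = 18 each, +1 to first 1
Round 6: Dunmere=50 Greywater=45 → close Dunmere (overflow 38)
  50÷1 = 50 each, +1 to first 0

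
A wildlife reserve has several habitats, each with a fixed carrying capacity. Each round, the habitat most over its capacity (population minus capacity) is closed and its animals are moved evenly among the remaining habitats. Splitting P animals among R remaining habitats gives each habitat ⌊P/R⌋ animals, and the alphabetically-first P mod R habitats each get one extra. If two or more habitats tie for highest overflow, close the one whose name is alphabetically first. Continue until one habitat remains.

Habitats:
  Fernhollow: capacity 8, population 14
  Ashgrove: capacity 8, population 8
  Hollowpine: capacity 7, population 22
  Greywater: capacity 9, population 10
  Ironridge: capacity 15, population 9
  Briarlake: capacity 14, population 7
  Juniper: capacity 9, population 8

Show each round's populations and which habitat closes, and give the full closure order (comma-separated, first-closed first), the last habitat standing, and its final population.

Closure order: Hollowpine, Fernhollow, Greywater, Ashgrove, Juniper, Briarlake
Last habitat: Ironridge with 78 animals

Round 1: Ashgrove=8 Briarlake=7 Fernhollow=14 Greywater=10 Hollowpine=22 Ironridge=9 Juniper=8 → close Hollowpine (overflow 15)
  22÷6 = 3 each, +1 to first 4
Round 2: Ashgrove=12 Briarlake=11 Fernhollow=18 Greywater=14 Ironridge=12 Juniper=11 → close Fernhollow (overflow 10)
  18÷5 = 3 each, +1 to first 3
Round 3: Ashgrove=16 Briarlake=15 Greywater=18 Ironridge=15 Juniper=14 → close Greywater (overflow 9)
  18÷4 = 4 each, +1 to first 2
Round 4: Ashgrove=21 Briarlake=20 Ironridge=19 Juniper=18 → close Ashgrove (overflow 13)
  21÷3 = 7 each, +1 to first 0
Round 5: Briarlake=27 Ironridge=26 Juniper=25 → close Juniper (overflow 16)
  25÷2 = 12 each, +1 to first 1
Round 6: Briarlake=40 Ironridge=38 → close Briarlake (overflow 26)
  40÷1 = 40 each, +1 to first 0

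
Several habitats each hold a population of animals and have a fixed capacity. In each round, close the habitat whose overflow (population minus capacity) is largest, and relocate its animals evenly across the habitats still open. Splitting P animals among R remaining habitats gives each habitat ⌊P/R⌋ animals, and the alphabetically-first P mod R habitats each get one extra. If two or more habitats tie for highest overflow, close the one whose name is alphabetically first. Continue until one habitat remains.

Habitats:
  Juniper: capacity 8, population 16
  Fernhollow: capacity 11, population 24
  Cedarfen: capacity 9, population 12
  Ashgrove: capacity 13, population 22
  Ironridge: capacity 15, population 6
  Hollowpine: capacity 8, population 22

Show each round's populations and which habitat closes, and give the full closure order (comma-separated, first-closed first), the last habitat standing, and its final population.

Closure order: Hollowpine, Fernhollow, Ashgrove, Juniper, Cedarfen
Last habitat: Ironridge with 102 animals

Round 1: Ashgrove=22 Cedarfen=12 Fernhollow=24 Hollowpine=22 Ironridge=6 Juniper=16 → close Hollowpine (overflow 14)
  22÷5 = 4 each, +1 to first 2
Round 2: Ashgrove=27 Cedarfen=17 Fernhollow=28 Ironridge=10 Juniper=20 → close Fernhollow (overflow 17)
  28÷4 = 7 each, +1 to first 0
Round 3: Ashgrove=34 Cedarfen=24 Ironridge=17 Juniper=27 → close Ashgrove (overflow 21)
  34÷3 = 11 each, +1 to first 1
Round 4: Cedarfen=36 Ironridge=28 Juniper=38 → close Juniper (overflow 30)
  38÷2 = 19 each, +1 to first 0
Round 5: Cedarfen=55 Ironridge=47 → close Cedarfen (overflow 46)
  55÷1 = 55 each, +1 to first 0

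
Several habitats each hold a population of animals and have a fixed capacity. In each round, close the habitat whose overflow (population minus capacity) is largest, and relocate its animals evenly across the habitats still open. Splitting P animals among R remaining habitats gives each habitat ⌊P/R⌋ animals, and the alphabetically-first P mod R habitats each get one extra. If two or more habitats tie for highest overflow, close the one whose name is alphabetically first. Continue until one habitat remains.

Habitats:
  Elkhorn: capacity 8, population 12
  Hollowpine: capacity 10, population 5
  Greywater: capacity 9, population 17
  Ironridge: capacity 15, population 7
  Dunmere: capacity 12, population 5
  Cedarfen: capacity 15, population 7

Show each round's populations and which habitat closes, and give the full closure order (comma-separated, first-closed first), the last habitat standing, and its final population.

Closure order: Greywater, Elkhorn, Hollowpine, Dunmere, Cedarfen
Last habitat: Ironridge with 53 animals

Round 1: Cedarfen=7 Dunmere=5 Elkhorn=12 Greywater=17 Hollowpine=5 Ironridge=7 → close Greywater (overflow 8)
  17÷5 = 3 each, +1 to first 2
Round 2: Cedarfen=11 Dunmere=9 Elkhorn=15 Hollowpine=8 Ironridge=10 → close Elkhorn (overflow 7)
  15÷4 = 3 each, +1 to first 3
Round 3: Cedarfen=15 Dunmere=13 Hollowpine=12 Ironridge=13 → close Hollowpine (overflow 2)
  12÷3 = 4 each, +1 to first 0
Round 4: Cedarfen=19 Dunmere=17 Ironridge=17 → close Dunmere (overflow 5)
  17÷2 = 8 each, +1 to first 1
Round 5: Cedarfen=28 Ironridge=25 → close Cedarfen (overflow 13)
  28÷1 = 28 each, +1 to first 0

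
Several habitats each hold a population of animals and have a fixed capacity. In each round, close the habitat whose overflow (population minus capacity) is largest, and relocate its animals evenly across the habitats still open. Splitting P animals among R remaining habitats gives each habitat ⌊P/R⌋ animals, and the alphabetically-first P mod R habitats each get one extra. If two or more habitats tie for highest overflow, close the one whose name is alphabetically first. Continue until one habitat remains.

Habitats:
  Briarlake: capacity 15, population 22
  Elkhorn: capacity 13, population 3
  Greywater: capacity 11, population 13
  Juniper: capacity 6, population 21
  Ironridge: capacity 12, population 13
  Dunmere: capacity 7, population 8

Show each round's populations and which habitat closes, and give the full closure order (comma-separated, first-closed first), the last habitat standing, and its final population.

Round 1: Briarlake=22 Dunmere=8 Elkhorn=3 Greywater=13 Ironridge=13 Juniper=21 → close Juniper (overflow 15)
  21÷5 = 4 each, +1 to first 1
Round 2: Briarlake=27 Dunmere=12 Elkhorn=7 Greywater=17 Ironridge=17 → close Briarlake (overflow 12)
  27÷4 = 6 each, +1 to first 3
Round 3: Dunmere=19 Elkhorn=14 Greywater=24 Ironridge=23 → close Greywater (overflow 13)
  24÷3 = 8 each, +1 to first 0
Round 4: Dunmere=27 Elkhorn=22 Ironridge=31 → close Dunmere (overflow 20)
  27÷2 = 13 each, +1 to first 1
Round 5: Elkhorn=36 Ironridge=44 → close Ironridge (overflow 32)
  44÷1 = 44 each, +1 to first 0

Closure order: Juniper, Briarlake, Greywater, Dunmere, Ironridge
Last habitat: Elkhorn with 80 animals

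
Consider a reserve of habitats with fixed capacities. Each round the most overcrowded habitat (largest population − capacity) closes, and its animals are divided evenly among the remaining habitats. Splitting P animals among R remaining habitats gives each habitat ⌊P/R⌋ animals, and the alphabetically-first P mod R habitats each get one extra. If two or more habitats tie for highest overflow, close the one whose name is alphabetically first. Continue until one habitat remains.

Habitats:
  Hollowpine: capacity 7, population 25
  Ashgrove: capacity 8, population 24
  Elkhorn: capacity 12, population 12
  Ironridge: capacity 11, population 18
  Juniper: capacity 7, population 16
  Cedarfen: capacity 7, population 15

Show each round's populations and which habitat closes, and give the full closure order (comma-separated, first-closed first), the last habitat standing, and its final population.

Closure order: Hollowpine, Ashgrove, Cedarfen, Juniper, Ironridge
Last habitat: Elkhorn with 110 animals

Round 1: Ashgrove=24 Cedarfen=15 Elkhorn=12 Hollowpine=25 Ironridge=18 Juniper=16 → close Hollowpine (overflow 18)
  25÷5 = 5 each, +1 to first 0
Round 2: Ashgrove=29 Cedarfen=20 Elkhorn=17 Ironridge=23 Juniper=21 → close Ashgrove (overflow 21)
  29÷4 = 7 each, +1 to first 1
Round 3: Cedarfen=28 Elkhorn=24 Ironridge=30 Juniper=28 → close Cedarfen (overflow 21)
  28÷3 = 9 each, +1 to first 1
Round 4: Elkhorn=34 Ironridge=39 Juniper=37 → close Juniper (overflow 30)
  37÷2 = 18 each, +1 to first 1
Round 5: Elkhorn=53 Ironridge=57 → close Ironridge (overflow 46)
  57÷1 = 57 each, +1 to first 0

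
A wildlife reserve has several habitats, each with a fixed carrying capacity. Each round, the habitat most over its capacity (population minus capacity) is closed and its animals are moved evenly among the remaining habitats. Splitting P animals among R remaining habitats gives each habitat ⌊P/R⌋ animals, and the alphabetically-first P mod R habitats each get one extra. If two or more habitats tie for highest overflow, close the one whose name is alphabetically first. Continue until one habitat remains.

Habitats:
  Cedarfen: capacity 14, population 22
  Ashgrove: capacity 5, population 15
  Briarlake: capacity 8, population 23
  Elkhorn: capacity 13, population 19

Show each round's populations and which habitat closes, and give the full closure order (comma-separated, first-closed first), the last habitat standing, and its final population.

Round 1: Ashgrove=15 Briarlake=23 Cedarfen=22 Elkhorn=19 → close Briarlake (overflow 15)
  23÷3 = 7 each, +1 to first 2
Round 2: Ashgrove=23 Cedarfen=30 Elkhorn=26 → close Ashgrove (overflow 18)
  23÷2 = 11 each, +1 to first 1
Round 3: Cedarfen=42 Elkhorn=37 → close Cedarfen (overflow 28)
  42÷1 = 42 each, +1 to first 0

Closure order: Briarlake, Ashgrove, Cedarfen
Last habitat: Elkhorn with 79 animals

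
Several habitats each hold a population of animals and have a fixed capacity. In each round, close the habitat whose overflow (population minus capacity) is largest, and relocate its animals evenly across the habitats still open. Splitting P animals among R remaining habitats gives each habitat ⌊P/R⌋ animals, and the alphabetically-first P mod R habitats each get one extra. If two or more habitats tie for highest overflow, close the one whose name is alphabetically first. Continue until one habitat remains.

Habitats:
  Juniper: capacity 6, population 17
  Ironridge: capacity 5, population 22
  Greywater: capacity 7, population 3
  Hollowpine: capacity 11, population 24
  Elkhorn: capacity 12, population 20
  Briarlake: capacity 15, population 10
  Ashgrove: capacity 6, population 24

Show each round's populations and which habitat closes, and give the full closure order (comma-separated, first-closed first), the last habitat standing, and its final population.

Closure order: Ashgrove, Ironridge, Hollowpine, Juniper, Elkhorn, Briarlake
Last habitat: Greywater with 120 animals

Round 1: Ashgrove=24 Briarlake=10 Elkhorn=20 Greywater=3 Hollowpine=24 Ironridge=22 Juniper=17 → close Ashgrove (overflow 18)
  24÷6 = 4 each, +1 to first 0
Round 2: Briarlake=14 Elkhorn=24 Greywater=7 Hollowpine=28 Ironridge=26 Juniper=21 → close Ironridge (overflow 21)
  26÷5 = 5 each, +1 to first 1
Round 3: Briarlake=20 Elkhorn=29 Greywater=12 Hollowpine=33 Juniper=26 → close Hollowpine (overflow 22)
  33÷4 = 8 each, +1 to first 1
Round 4: Briarlake=29 Elkhorn=37 Greywater=20 Juniper=34 → close Juniper (overflow 28)
  34÷3 = 11 each, +1 to first 1
Round 5: Briarlake=41 Elkhorn=48 Greywater=31 → close Elkhorn (overflow 36)
  48÷2 = 24 each, +1 to first 0
Round 6: Briarlake=65 Greywater=55 → close Briarlake (overflow 50)
  65÷1 = 65 each, +1 to first 0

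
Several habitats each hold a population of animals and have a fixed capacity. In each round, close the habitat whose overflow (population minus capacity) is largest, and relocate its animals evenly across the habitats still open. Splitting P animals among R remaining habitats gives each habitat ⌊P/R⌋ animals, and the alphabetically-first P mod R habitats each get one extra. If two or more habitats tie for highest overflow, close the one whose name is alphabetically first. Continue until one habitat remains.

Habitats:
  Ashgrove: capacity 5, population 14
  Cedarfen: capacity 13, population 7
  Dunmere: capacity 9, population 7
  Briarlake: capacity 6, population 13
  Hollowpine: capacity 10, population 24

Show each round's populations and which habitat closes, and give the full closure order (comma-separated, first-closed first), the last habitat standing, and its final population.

Closure order: Hollowpine, Ashgrove, Briarlake, Dunmere
Last habitat: Cedarfen with 65 animals

Round 1: Ashgrove=14 Briarlake=13 Cedarfen=7 Dunmere=7 Hollowpine=24 → close Hollowpine (overflow 14)
  24÷4 = 6 each, +1 to first 0
Round 2: Ashgrove=20 Briarlake=19 Cedarfen=13 Dunmere=13 → close Ashgrove (overflow 15)
  20÷3 = 6 each, +1 to first 2
Round 3: Briarlake=26 Cedarfen=20 Dunmere=19 → close Briarlake (overflow 20)
  26÷2 = 13 each, +1 to first 0
Round 4: Cedarfen=33 Dunmere=32 → close Dunmere (overflow 23)
  32÷1 = 32 each, +1 to first 0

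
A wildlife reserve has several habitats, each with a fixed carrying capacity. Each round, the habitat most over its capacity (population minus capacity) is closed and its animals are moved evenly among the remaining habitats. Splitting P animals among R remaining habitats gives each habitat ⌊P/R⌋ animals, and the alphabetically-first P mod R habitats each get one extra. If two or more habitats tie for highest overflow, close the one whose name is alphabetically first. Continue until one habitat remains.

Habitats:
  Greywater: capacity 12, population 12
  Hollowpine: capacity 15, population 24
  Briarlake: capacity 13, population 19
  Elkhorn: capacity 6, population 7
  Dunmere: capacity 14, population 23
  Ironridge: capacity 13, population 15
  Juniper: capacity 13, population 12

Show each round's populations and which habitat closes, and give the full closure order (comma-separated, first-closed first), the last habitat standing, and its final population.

Round 1: Briarlake=19 Dunmere=23 Elkhorn=7 Greywater=12 Hollowpine=24 Ironridge=15 Juniper=12 → close Dunmere (overflow 9)
  23÷6 = 3 each, +1 to first 5
Round 2: Briarlake=23 Elkhorn=11 Greywater=16 Hollowpine=28 Ironridge=19 Juniper=15 → close Hollowpine (overflow 13)
  28÷5 = 5 each, +1 to first 3
Round 3: Briarlake=29 Elkhorn=17 Greywater=22 Ironridge=24 Juniper=20 → close Briarlake (overflow 16)
  29÷4 = 7 each, +1 to first 1
Round 4: Elkhorn=25 Greywater=29 Ironridge=31 Juniper=27 → close Elkhorn (overflow 19)
  25÷3 = 8 each, +1 to first 1
Round 5: Greywater=38 Ironridge=39 Juniper=35 → close Greywater (overflow 26)
  38÷2 = 19 each, +1 to first 0
Round 6: Ironridge=58 Juniper=54 → close Ironridge (overflow 45)
  58÷1 = 58 each, +1 to first 0

Closure order: Dunmere, Hollowpine, Briarlake, Elkhorn, Greywater, Ironridge
Last habitat: Juniper with 112 animals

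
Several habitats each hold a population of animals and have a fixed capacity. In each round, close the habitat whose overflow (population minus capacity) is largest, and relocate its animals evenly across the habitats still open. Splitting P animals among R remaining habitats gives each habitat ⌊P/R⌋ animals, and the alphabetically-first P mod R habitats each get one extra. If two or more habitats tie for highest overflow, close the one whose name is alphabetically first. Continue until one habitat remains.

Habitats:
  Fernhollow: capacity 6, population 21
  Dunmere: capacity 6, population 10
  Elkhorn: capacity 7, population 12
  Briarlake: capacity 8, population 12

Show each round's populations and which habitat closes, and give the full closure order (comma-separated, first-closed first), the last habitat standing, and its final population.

Closure order: Fernhollow, Elkhorn, Briarlake
Last habitat: Dunmere with 55 animals

Round 1: Briarlake=12 Dunmere=10 Elkhorn=12 Fernhollow=21 → close Fernhollow (overflow 15)
  21÷3 = 7 each, +1 to first 0
Round 2: Briarlake=19 Dunmere=17 Elkhorn=19 → close Elkhorn (overflow 12)
  19÷2 = 9 each, +1 to first 1
Round 3: Briarlake=29 Dunmere=26 → close Briarlake (overflow 21)
  29÷1 = 29 each, +1 to first 0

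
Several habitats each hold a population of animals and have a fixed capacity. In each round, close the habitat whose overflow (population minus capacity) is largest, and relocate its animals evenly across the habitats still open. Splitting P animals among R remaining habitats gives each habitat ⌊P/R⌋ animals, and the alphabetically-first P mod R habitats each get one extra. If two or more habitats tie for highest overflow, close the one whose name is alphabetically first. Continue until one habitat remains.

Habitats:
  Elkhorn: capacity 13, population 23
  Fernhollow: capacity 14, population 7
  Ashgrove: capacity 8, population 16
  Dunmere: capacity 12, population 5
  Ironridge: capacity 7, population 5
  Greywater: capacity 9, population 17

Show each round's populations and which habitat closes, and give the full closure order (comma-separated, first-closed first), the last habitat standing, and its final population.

Round 1: Ashgrove=16 Dunmere=5 Elkhorn=23 Fernhollow=7 Greywater=17 Ironridge=5 → close Elkhorn (overflow 10)
  23÷5 = 4 each, +1 to first 3
Round 2: Ashgrove=21 Dunmere=10 Fernhollow=12 Greywater=21 Ironridge=9 → close Ashgrove (overflow 13)
  21÷4 = 5 each, +1 to first 1
Round 3: Dunmere=16 Fernhollow=17 Greywater=26 Ironridge=14 → close Greywater (overflow 17)
  26÷3 = 8 each, +1 to first 2
Round 4: Dunmere=25 Fernhollow=26 Ironridge=22 → close Ironridge (overflow 15)
  22÷2 = 11 each, +1 to first 0
Round 5: Dunmere=36 Fernhollow=37 → close Dunmere (overflow 24)
  36÷1 = 36 each, +1 to first 0

Closure order: Elkhorn, Ashgrove, Greywater, Ironridge, Dunmere
Last habitat: Fernhollow with 73 animals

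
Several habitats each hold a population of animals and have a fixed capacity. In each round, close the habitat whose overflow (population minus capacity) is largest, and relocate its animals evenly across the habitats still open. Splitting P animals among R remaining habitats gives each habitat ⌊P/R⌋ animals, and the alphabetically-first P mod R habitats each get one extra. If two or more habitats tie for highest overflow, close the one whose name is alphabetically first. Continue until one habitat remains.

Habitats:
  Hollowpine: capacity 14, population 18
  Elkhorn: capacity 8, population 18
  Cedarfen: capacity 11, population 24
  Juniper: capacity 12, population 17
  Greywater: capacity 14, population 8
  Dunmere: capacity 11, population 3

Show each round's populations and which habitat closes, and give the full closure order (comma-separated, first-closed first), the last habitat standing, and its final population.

Closure order: Cedarfen, Elkhorn, Hollowpine, Juniper, Greywater
Last habitat: Dunmere with 88 animals

Round 1: Cedarfen=24 Dunmere=3 Elkhorn=18 Greywater=8 Hollowpine=18 Juniper=17 → close Cedarfen (overflow 13)
  24÷5 = 4 each, +1 to first 4
Round 2: Dunmere=8 Elkhorn=23 Greywater=13 Hollowpine=23 Juniper=21 → close Elkhorn (overflow 15)
  23÷4 = 5 each, +1 to first 3
Round 3: Dunmere=14 Greywater=19 Hollowpine=29 Juniper=26 → close Hollowpine (overflow 15)
  29÷3 = 9 each, +1 to first 2
Round 4: Dunmere=24 Greywater=29 Juniper=35 → close Juniper (overflow 23)
  35÷2 = 17 each, +1 to first 1
Round 5: Dunmere=42 Greywater=46 → close Greywater (overflow 32)
  46÷1 = 46 each, +1 to first 0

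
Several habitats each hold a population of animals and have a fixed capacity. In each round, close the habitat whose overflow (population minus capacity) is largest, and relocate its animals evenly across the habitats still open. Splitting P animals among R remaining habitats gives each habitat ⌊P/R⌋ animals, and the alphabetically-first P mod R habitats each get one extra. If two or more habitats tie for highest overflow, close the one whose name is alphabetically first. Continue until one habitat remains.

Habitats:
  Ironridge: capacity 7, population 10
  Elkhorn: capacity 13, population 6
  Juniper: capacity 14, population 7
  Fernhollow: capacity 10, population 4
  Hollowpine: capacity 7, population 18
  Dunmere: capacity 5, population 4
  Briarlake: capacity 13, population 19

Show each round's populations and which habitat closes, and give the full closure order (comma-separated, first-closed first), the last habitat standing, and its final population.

Closure order: Hollowpine, Briarlake, Ironridge, Dunmere, Elkhorn, Fernhollow
Last habitat: Juniper with 68 animals

Round 1: Briarlake=19 Dunmere=4 Elkhorn=6 Fernhollow=4 Hollowpine=18 Ironridge=10 Juniper=7 → close Hollowpine (overflow 11)
  18÷6 = 3 each, +1 to first 0
Round 2: Briarlake=22 Dunmere=7 Elkhorn=9 Fernhollow=7 Ironridge=13 Juniper=10 → close Briarlake (overflow 9)
  22÷5 = 4 each, +1 to first 2
Round 3: Dunmere=12 Elkhorn=14 Fernhollow=11 Ironridge=17 Juniper=14 → close Ironridge (overflow 10)
  17÷4 = 4 each, +1 to first 1
Round 4: Dunmere=17 Elkhorn=18 Fernhollow=15 Juniper=18 → close Dunmere (overflow 12)
  17÷3 = 5 each, +1 to first 2
Round 5: Elkhorn=24 Fernhollow=21 Juniper=23 → close Elkhorn (overflow 11)
  24÷2 = 12 each, +1 to first 0
Round 6: Fernhollow=33 Juniper=35 → close Fernhollow (overflow 23)
  33÷1 = 33 each, +1 to first 0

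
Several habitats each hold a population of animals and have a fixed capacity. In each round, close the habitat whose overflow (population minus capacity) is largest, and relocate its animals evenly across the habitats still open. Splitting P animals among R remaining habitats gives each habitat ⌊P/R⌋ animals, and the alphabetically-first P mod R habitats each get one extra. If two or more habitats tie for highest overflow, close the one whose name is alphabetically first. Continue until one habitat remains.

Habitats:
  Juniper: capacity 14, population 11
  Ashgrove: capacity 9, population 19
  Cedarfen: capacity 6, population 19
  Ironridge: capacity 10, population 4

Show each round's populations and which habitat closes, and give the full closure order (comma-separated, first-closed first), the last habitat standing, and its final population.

Round 1: Ashgrove=19 Cedarfen=19 Ironridge=4 Juniper=11 → close Cedarfen (overflow 13)
  19÷3 = 6 each, +1 to first 1
Round 2: Ashgrove=26 Ironridge=10 Juniper=17 → close Ashgrove (overflow 17)
  26÷2 = 13 each, +1 to first 0
Round 3: Ironridge=23 Juniper=30 → close Juniper (overflow 16)
  30÷1 = 30 each, +1 to first 0

Closure order: Cedarfen, Ashgrove, Juniper
Last habitat: Ironridge with 53 animals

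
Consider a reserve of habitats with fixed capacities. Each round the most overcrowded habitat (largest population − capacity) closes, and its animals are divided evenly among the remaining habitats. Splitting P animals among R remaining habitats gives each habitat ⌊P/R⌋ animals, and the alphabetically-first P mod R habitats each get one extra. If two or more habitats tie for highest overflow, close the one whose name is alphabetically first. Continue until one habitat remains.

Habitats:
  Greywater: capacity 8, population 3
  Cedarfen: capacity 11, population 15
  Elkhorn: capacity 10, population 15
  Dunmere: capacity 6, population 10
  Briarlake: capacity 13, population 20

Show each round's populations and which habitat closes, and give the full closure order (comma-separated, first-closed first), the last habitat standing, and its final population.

Closure order: Briarlake, Elkhorn, Cedarfen, Dunmere
Last habitat: Greywater with 63 animals

Round 1: Briarlake=20 Cedarfen=15 Dunmere=10 Elkhorn=15 Greywater=3 → close Briarlake (overflow 7)
  20÷4 = 5 each, +1 to first 0
Round 2: Cedarfen=20 Dunmere=15 Elkhorn=20 Greywater=8 → close Elkhorn (overflow 10)
  20÷3 = 6 each, +1 to first 2
Round 3: Cedarfen=27 Dunmere=22 Greywater=14 → close Cedarfen (overflow 16)
  27÷2 = 13 each, +1 to first 1
Round 4: Dunmere=36 Greywater=27 → close Dunmere (overflow 30)
  36÷1 = 36 each, +1 to first 0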